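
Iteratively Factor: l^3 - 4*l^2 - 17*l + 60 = (l + 4)*(l^2 - 8*l + 15) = (l - 5)*(l + 4)*(l - 3)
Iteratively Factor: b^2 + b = (b + 1)*(b)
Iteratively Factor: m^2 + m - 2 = (m - 1)*(m + 2)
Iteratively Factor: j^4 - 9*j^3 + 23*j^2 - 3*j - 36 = (j - 3)*(j^3 - 6*j^2 + 5*j + 12) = (j - 3)*(j + 1)*(j^2 - 7*j + 12) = (j - 3)^2*(j + 1)*(j - 4)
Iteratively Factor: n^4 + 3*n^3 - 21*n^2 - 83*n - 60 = (n - 5)*(n^3 + 8*n^2 + 19*n + 12) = (n - 5)*(n + 4)*(n^2 + 4*n + 3) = (n - 5)*(n + 3)*(n + 4)*(n + 1)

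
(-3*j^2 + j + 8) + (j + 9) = -3*j^2 + 2*j + 17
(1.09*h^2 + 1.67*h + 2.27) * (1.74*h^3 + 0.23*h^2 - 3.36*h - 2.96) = 1.8966*h^5 + 3.1565*h^4 + 0.6715*h^3 - 8.3155*h^2 - 12.5704*h - 6.7192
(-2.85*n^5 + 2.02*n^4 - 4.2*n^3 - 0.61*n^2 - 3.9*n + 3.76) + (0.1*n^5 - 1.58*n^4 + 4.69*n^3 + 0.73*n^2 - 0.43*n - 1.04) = -2.75*n^5 + 0.44*n^4 + 0.49*n^3 + 0.12*n^2 - 4.33*n + 2.72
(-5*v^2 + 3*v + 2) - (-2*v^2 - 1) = -3*v^2 + 3*v + 3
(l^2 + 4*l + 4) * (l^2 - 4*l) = l^4 - 12*l^2 - 16*l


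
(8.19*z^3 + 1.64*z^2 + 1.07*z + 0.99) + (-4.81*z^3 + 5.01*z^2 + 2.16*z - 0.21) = 3.38*z^3 + 6.65*z^2 + 3.23*z + 0.78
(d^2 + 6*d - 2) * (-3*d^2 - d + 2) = -3*d^4 - 19*d^3 + 2*d^2 + 14*d - 4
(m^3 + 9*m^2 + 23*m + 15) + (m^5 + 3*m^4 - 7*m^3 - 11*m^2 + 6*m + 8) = m^5 + 3*m^4 - 6*m^3 - 2*m^2 + 29*m + 23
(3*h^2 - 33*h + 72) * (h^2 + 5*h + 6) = 3*h^4 - 18*h^3 - 75*h^2 + 162*h + 432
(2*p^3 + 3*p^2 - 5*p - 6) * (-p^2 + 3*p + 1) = -2*p^5 + 3*p^4 + 16*p^3 - 6*p^2 - 23*p - 6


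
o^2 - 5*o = o*(o - 5)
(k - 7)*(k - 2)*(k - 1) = k^3 - 10*k^2 + 23*k - 14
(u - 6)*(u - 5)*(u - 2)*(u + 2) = u^4 - 11*u^3 + 26*u^2 + 44*u - 120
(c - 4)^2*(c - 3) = c^3 - 11*c^2 + 40*c - 48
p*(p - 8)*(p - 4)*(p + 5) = p^4 - 7*p^3 - 28*p^2 + 160*p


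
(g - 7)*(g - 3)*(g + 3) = g^3 - 7*g^2 - 9*g + 63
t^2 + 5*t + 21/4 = (t + 3/2)*(t + 7/2)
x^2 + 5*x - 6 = (x - 1)*(x + 6)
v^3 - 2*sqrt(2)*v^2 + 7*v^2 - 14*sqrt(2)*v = v*(v + 7)*(v - 2*sqrt(2))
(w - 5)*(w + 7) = w^2 + 2*w - 35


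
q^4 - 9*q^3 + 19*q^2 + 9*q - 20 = (q - 5)*(q - 4)*(q - 1)*(q + 1)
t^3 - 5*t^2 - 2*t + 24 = (t - 4)*(t - 3)*(t + 2)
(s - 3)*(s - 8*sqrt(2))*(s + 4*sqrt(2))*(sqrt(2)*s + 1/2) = sqrt(2)*s^4 - 15*s^3/2 - 3*sqrt(2)*s^3 - 66*sqrt(2)*s^2 + 45*s^2/2 - 32*s + 198*sqrt(2)*s + 96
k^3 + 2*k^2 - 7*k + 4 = (k - 1)^2*(k + 4)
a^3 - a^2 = a^2*(a - 1)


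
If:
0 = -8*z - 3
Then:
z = -3/8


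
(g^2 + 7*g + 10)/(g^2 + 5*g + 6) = (g + 5)/(g + 3)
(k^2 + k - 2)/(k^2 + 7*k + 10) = (k - 1)/(k + 5)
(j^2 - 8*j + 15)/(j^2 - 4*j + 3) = (j - 5)/(j - 1)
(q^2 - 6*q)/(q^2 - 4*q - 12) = q/(q + 2)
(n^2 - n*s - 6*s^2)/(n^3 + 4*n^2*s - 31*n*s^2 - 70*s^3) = (-n + 3*s)/(-n^2 - 2*n*s + 35*s^2)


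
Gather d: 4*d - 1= 4*d - 1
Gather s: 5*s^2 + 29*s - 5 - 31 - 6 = 5*s^2 + 29*s - 42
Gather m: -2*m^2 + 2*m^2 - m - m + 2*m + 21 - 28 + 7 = 0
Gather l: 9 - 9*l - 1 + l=8 - 8*l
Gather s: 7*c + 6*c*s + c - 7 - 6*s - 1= 8*c + s*(6*c - 6) - 8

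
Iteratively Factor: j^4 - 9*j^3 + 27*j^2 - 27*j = (j - 3)*(j^3 - 6*j^2 + 9*j) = (j - 3)^2*(j^2 - 3*j) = j*(j - 3)^2*(j - 3)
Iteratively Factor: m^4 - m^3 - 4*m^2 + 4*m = (m + 2)*(m^3 - 3*m^2 + 2*m) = (m - 1)*(m + 2)*(m^2 - 2*m) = (m - 2)*(m - 1)*(m + 2)*(m)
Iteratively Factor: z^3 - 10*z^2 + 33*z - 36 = (z - 3)*(z^2 - 7*z + 12) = (z - 4)*(z - 3)*(z - 3)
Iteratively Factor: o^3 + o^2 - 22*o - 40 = (o + 4)*(o^2 - 3*o - 10) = (o + 2)*(o + 4)*(o - 5)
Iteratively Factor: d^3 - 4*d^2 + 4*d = (d - 2)*(d^2 - 2*d) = d*(d - 2)*(d - 2)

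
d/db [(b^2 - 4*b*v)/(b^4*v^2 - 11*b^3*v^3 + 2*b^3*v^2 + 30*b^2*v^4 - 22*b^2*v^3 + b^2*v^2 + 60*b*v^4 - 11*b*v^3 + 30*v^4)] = (-b*(b - 4*v)*(4*b^3 - 33*b^2*v + 6*b^2 + 60*b*v^2 - 44*b*v + 2*b + 60*v^2 - 11*v) + 2*(b - 2*v)*(b^4 - 11*b^3*v + 2*b^3 + 30*b^2*v^2 - 22*b^2*v + b^2 + 60*b*v^2 - 11*b*v + 30*v^2))/(v^2*(b^4 - 11*b^3*v + 2*b^3 + 30*b^2*v^2 - 22*b^2*v + b^2 + 60*b*v^2 - 11*b*v + 30*v^2)^2)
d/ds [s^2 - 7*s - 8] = 2*s - 7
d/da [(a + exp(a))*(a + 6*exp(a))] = 7*a*exp(a) + 2*a + 12*exp(2*a) + 7*exp(a)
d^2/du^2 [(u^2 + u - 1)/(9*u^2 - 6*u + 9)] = 2*(15*u^3 - 54*u^2 - 9*u + 20)/(3*(27*u^6 - 54*u^5 + 117*u^4 - 116*u^3 + 117*u^2 - 54*u + 27))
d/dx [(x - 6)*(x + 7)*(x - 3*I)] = 3*x^2 + x*(2 - 6*I) - 42 - 3*I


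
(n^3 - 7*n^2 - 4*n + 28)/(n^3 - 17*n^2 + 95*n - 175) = (n^2 - 4)/(n^2 - 10*n + 25)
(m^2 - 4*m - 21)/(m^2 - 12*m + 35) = (m + 3)/(m - 5)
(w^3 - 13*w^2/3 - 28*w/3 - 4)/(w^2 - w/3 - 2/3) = (w^2 - 5*w - 6)/(w - 1)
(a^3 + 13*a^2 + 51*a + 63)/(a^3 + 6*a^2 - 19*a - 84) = (a + 3)/(a - 4)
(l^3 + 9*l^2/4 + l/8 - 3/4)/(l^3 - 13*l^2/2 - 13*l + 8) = (l + 3/4)/(l - 8)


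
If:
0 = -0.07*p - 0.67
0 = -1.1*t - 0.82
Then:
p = -9.57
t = -0.75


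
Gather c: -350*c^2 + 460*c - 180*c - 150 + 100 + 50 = -350*c^2 + 280*c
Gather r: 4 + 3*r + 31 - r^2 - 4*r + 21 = -r^2 - r + 56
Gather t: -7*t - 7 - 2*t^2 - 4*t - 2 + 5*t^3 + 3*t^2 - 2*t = 5*t^3 + t^2 - 13*t - 9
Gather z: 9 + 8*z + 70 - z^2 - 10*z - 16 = -z^2 - 2*z + 63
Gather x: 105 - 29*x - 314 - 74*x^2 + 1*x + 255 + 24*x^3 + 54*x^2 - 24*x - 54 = 24*x^3 - 20*x^2 - 52*x - 8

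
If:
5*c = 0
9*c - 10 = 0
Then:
No Solution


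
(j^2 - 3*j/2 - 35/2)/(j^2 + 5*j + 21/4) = 2*(j - 5)/(2*j + 3)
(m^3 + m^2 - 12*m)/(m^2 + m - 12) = m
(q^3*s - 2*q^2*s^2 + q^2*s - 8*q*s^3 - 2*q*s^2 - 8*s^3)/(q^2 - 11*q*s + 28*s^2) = s*(q^2 + 2*q*s + q + 2*s)/(q - 7*s)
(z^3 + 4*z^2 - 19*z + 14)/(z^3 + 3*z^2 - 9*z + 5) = (z^2 + 5*z - 14)/(z^2 + 4*z - 5)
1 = 1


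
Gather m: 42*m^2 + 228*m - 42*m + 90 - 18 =42*m^2 + 186*m + 72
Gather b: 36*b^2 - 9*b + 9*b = 36*b^2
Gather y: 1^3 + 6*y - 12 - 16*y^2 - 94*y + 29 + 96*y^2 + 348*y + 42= 80*y^2 + 260*y + 60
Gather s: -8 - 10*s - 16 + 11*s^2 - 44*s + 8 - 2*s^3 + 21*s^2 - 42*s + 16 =-2*s^3 + 32*s^2 - 96*s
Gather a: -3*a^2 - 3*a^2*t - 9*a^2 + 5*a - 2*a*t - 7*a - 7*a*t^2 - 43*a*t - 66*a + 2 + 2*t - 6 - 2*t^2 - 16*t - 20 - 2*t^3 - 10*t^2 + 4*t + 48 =a^2*(-3*t - 12) + a*(-7*t^2 - 45*t - 68) - 2*t^3 - 12*t^2 - 10*t + 24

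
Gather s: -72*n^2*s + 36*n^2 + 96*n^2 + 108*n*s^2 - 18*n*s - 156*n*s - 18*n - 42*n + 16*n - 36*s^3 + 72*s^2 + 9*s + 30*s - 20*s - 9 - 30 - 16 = 132*n^2 - 44*n - 36*s^3 + s^2*(108*n + 72) + s*(-72*n^2 - 174*n + 19) - 55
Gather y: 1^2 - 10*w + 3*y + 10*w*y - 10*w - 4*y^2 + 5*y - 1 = -20*w - 4*y^2 + y*(10*w + 8)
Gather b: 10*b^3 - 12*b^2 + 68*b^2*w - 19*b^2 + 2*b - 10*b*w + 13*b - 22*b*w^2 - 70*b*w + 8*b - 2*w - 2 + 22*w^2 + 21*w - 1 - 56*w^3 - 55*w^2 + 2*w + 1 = 10*b^3 + b^2*(68*w - 31) + b*(-22*w^2 - 80*w + 23) - 56*w^3 - 33*w^2 + 21*w - 2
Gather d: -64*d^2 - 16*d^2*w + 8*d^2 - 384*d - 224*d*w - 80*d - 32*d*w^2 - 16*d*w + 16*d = d^2*(-16*w - 56) + d*(-32*w^2 - 240*w - 448)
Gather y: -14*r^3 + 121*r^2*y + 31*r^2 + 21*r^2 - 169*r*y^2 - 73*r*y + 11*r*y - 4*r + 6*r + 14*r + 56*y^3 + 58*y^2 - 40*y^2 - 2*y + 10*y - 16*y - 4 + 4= -14*r^3 + 52*r^2 + 16*r + 56*y^3 + y^2*(18 - 169*r) + y*(121*r^2 - 62*r - 8)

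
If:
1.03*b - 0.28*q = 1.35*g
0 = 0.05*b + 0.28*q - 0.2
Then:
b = 4.0 - 5.6*q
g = 3.05185185185185 - 4.48*q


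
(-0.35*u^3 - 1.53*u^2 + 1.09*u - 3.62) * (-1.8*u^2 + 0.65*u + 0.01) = 0.63*u^5 + 2.5265*u^4 - 2.96*u^3 + 7.2092*u^2 - 2.3421*u - 0.0362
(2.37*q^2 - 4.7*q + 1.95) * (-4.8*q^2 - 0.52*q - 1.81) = -11.376*q^4 + 21.3276*q^3 - 11.2057*q^2 + 7.493*q - 3.5295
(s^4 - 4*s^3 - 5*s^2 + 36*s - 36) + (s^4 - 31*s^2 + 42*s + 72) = 2*s^4 - 4*s^3 - 36*s^2 + 78*s + 36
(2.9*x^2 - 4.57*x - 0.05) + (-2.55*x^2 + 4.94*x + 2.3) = 0.35*x^2 + 0.37*x + 2.25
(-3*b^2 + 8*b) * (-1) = 3*b^2 - 8*b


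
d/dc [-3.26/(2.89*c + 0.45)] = 9.4214/(2.89*c + 0.45)^2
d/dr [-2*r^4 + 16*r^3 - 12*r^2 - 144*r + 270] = -8*r^3 + 48*r^2 - 24*r - 144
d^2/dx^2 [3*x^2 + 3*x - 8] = 6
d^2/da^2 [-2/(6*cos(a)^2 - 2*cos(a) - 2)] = (-36*sin(a)^4 + 31*sin(a)^2 - 41*cos(a)/4 + 9*cos(3*a)/4 + 13)/(3*sin(a)^2 + cos(a) - 2)^3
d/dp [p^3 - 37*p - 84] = 3*p^2 - 37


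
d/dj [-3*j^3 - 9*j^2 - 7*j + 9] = -9*j^2 - 18*j - 7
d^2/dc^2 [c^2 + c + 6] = 2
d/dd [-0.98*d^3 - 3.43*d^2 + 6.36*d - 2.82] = -2.94*d^2 - 6.86*d + 6.36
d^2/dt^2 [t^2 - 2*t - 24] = 2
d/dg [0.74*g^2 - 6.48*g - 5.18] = 1.48*g - 6.48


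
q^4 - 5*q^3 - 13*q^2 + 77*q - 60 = (q - 5)*(q - 3)*(q - 1)*(q + 4)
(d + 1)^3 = d^3 + 3*d^2 + 3*d + 1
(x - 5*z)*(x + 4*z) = x^2 - x*z - 20*z^2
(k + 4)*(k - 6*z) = k^2 - 6*k*z + 4*k - 24*z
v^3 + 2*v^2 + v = v*(v + 1)^2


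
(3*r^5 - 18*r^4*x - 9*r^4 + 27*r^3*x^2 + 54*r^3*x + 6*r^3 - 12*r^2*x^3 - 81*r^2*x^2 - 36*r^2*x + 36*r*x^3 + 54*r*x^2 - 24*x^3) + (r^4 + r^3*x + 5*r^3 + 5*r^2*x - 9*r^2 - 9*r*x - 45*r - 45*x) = 3*r^5 - 18*r^4*x - 8*r^4 + 27*r^3*x^2 + 55*r^3*x + 11*r^3 - 12*r^2*x^3 - 81*r^2*x^2 - 31*r^2*x - 9*r^2 + 36*r*x^3 + 54*r*x^2 - 9*r*x - 45*r - 24*x^3 - 45*x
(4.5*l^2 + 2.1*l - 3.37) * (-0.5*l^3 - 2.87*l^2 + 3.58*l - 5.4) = -2.25*l^5 - 13.965*l^4 + 11.768*l^3 - 7.1101*l^2 - 23.4046*l + 18.198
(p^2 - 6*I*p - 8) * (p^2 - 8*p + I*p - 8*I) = p^4 - 8*p^3 - 5*I*p^3 - 2*p^2 + 40*I*p^2 + 16*p - 8*I*p + 64*I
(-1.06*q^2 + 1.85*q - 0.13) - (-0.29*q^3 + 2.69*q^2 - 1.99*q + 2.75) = 0.29*q^3 - 3.75*q^2 + 3.84*q - 2.88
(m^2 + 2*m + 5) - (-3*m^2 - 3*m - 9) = 4*m^2 + 5*m + 14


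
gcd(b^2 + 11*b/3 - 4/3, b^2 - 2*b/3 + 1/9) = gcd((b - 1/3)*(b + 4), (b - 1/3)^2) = b - 1/3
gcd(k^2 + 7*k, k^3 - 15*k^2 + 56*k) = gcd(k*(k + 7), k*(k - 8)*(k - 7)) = k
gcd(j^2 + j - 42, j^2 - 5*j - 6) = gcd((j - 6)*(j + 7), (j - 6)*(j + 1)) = j - 6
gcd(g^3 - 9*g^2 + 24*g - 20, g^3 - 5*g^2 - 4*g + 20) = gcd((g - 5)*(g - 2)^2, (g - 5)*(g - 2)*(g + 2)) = g^2 - 7*g + 10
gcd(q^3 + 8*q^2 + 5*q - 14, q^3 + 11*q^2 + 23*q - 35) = q^2 + 6*q - 7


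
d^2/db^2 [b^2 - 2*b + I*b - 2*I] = 2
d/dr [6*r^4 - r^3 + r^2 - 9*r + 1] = 24*r^3 - 3*r^2 + 2*r - 9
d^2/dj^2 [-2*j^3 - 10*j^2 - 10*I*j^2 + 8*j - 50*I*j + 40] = -12*j - 20 - 20*I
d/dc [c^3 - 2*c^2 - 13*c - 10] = 3*c^2 - 4*c - 13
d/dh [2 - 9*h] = -9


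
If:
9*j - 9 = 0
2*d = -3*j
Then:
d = -3/2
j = 1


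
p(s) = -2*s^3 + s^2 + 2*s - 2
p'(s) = -6*s^2 + 2*s + 2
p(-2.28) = 22.34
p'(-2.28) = -33.75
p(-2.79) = 43.64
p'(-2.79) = -50.28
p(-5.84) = 418.78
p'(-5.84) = -214.31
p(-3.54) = 92.18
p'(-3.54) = -80.27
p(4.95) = -210.17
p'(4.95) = -135.12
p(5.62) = -314.18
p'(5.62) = -176.27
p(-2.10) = 16.73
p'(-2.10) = -28.66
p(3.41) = -62.86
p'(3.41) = -60.95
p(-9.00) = 1519.00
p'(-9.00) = -502.00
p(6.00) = -386.00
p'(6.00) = -202.00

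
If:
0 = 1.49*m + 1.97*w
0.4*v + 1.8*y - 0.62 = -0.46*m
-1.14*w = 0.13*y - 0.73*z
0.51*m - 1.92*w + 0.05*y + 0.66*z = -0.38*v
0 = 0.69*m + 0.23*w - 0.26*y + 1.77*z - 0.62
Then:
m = -0.39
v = 1.12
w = 0.29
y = 0.19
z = 0.49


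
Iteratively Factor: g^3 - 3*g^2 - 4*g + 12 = (g - 3)*(g^2 - 4) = (g - 3)*(g + 2)*(g - 2)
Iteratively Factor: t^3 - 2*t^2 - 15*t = (t)*(t^2 - 2*t - 15) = t*(t + 3)*(t - 5)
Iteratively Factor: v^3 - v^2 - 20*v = (v)*(v^2 - v - 20) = v*(v - 5)*(v + 4)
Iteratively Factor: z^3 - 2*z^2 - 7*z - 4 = (z + 1)*(z^2 - 3*z - 4) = (z - 4)*(z + 1)*(z + 1)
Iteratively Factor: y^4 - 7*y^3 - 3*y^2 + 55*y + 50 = (y - 5)*(y^3 - 2*y^2 - 13*y - 10) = (y - 5)^2*(y^2 + 3*y + 2) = (y - 5)^2*(y + 2)*(y + 1)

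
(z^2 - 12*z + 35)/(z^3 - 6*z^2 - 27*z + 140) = (z - 5)/(z^2 + z - 20)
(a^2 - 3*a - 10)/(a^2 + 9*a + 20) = (a^2 - 3*a - 10)/(a^2 + 9*a + 20)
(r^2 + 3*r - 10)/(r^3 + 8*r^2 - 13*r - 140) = (r - 2)/(r^2 + 3*r - 28)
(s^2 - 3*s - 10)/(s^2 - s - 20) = (s + 2)/(s + 4)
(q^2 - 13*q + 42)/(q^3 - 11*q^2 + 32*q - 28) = (q - 6)/(q^2 - 4*q + 4)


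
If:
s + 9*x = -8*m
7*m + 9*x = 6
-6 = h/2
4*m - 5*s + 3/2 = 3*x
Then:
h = -12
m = -177/68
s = -231/68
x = 183/68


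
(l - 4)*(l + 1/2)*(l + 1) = l^3 - 5*l^2/2 - 11*l/2 - 2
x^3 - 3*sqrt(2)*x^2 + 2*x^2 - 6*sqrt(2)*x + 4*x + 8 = (x + 2)*(x - 2*sqrt(2))*(x - sqrt(2))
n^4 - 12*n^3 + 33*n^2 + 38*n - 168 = (n - 7)*(n - 4)*(n - 3)*(n + 2)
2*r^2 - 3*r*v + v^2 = (-2*r + v)*(-r + v)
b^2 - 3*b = b*(b - 3)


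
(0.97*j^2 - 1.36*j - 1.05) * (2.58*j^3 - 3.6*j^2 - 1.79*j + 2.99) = 2.5026*j^5 - 7.0008*j^4 + 0.450700000000001*j^3 + 9.1147*j^2 - 2.1869*j - 3.1395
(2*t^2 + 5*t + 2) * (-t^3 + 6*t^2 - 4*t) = -2*t^5 + 7*t^4 + 20*t^3 - 8*t^2 - 8*t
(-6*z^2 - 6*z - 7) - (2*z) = -6*z^2 - 8*z - 7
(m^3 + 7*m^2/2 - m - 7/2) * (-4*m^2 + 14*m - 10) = -4*m^5 + 43*m^3 - 35*m^2 - 39*m + 35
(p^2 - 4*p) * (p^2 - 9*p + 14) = p^4 - 13*p^3 + 50*p^2 - 56*p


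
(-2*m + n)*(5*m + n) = -10*m^2 + 3*m*n + n^2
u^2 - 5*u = u*(u - 5)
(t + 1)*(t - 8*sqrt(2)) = t^2 - 8*sqrt(2)*t + t - 8*sqrt(2)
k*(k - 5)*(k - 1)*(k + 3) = k^4 - 3*k^3 - 13*k^2 + 15*k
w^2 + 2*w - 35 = (w - 5)*(w + 7)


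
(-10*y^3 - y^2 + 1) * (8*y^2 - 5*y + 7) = -80*y^5 + 42*y^4 - 65*y^3 + y^2 - 5*y + 7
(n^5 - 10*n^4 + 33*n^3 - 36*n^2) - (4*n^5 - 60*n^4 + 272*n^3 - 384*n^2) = -3*n^5 + 50*n^4 - 239*n^3 + 348*n^2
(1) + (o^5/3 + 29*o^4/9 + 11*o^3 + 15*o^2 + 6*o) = o^5/3 + 29*o^4/9 + 11*o^3 + 15*o^2 + 6*o + 1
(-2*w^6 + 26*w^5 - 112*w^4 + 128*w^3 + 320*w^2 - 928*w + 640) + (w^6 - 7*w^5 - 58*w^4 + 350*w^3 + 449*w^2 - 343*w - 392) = -w^6 + 19*w^5 - 170*w^4 + 478*w^3 + 769*w^2 - 1271*w + 248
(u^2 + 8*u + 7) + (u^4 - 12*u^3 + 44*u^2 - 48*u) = u^4 - 12*u^3 + 45*u^2 - 40*u + 7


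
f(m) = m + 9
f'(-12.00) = 1.00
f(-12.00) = -3.00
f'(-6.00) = 1.00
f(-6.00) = 3.00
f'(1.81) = 1.00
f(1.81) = 10.81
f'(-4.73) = 1.00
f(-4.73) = 4.27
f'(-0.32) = 1.00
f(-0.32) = 8.68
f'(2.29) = 1.00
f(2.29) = 11.29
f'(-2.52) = 1.00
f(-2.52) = 6.48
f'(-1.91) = 1.00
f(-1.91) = 7.09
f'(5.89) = 1.00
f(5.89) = 14.89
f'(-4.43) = 1.00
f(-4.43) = 4.57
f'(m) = 1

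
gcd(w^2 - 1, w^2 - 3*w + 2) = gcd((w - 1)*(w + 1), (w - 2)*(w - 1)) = w - 1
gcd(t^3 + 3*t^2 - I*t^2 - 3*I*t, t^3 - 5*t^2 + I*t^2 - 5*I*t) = t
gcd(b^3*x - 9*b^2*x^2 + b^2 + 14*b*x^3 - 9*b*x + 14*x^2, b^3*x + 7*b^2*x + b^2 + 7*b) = b*x + 1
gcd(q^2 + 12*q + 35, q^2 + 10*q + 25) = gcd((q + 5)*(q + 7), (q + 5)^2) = q + 5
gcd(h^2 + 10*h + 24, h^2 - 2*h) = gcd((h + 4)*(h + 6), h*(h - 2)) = 1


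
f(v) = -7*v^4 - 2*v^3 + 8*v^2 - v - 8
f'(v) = -28*v^3 - 6*v^2 + 16*v - 1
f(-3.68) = -1080.08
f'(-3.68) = 1254.27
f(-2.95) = -414.22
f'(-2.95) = 618.41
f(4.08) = -1954.46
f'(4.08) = -1937.28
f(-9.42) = -52735.94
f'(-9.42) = 22720.97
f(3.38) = -910.83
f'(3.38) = -1096.67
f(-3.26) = -641.05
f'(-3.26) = 853.16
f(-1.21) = -6.54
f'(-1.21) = 20.46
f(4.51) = -2929.29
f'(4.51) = -2619.43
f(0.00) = -8.00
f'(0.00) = -1.00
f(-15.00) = -345818.00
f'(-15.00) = 92909.00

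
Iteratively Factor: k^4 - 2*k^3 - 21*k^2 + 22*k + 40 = (k + 4)*(k^3 - 6*k^2 + 3*k + 10) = (k - 2)*(k + 4)*(k^2 - 4*k - 5) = (k - 2)*(k + 1)*(k + 4)*(k - 5)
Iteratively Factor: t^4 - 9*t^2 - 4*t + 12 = (t + 2)*(t^3 - 2*t^2 - 5*t + 6) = (t + 2)^2*(t^2 - 4*t + 3) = (t - 1)*(t + 2)^2*(t - 3)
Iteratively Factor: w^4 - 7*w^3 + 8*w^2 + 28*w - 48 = (w - 4)*(w^3 - 3*w^2 - 4*w + 12) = (w - 4)*(w - 2)*(w^2 - w - 6) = (w - 4)*(w - 3)*(w - 2)*(w + 2)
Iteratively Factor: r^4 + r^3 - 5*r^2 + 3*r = (r - 1)*(r^3 + 2*r^2 - 3*r) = r*(r - 1)*(r^2 + 2*r - 3) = r*(r - 1)^2*(r + 3)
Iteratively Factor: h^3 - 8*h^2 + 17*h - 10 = (h - 5)*(h^2 - 3*h + 2) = (h - 5)*(h - 2)*(h - 1)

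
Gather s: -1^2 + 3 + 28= 30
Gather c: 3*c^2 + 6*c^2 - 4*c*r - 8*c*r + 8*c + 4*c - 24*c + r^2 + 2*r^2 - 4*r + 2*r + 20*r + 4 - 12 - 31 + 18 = 9*c^2 + c*(-12*r - 12) + 3*r^2 + 18*r - 21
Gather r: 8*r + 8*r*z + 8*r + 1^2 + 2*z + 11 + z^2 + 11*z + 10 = r*(8*z + 16) + z^2 + 13*z + 22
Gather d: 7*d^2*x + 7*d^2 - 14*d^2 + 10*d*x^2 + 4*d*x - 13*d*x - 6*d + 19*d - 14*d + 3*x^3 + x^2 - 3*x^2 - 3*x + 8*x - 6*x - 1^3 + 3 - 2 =d^2*(7*x - 7) + d*(10*x^2 - 9*x - 1) + 3*x^3 - 2*x^2 - x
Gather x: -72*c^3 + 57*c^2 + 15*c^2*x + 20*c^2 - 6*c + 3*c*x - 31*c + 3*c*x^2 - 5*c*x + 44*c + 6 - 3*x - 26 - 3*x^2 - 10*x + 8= -72*c^3 + 77*c^2 + 7*c + x^2*(3*c - 3) + x*(15*c^2 - 2*c - 13) - 12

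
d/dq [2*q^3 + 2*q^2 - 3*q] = 6*q^2 + 4*q - 3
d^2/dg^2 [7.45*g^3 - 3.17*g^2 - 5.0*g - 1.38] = 44.7*g - 6.34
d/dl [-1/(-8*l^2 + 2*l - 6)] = (1 - 8*l)/(2*(4*l^2 - l + 3)^2)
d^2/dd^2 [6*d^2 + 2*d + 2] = 12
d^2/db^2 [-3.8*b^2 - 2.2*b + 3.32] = -7.60000000000000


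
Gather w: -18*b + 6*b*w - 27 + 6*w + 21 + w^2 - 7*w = -18*b + w^2 + w*(6*b - 1) - 6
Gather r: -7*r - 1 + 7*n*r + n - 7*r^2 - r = n - 7*r^2 + r*(7*n - 8) - 1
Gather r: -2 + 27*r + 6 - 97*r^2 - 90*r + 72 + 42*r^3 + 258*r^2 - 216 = 42*r^3 + 161*r^2 - 63*r - 140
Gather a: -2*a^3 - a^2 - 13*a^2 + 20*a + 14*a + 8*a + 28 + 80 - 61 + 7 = -2*a^3 - 14*a^2 + 42*a + 54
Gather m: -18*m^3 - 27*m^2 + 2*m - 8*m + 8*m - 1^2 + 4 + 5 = -18*m^3 - 27*m^2 + 2*m + 8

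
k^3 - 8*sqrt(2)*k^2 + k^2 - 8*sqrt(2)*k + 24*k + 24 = (k + 1)*(k - 6*sqrt(2))*(k - 2*sqrt(2))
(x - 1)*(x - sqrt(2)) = x^2 - sqrt(2)*x - x + sqrt(2)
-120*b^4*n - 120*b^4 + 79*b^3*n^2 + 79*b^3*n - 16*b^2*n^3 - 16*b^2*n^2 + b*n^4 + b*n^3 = (-8*b + n)*(-5*b + n)*(-3*b + n)*(b*n + b)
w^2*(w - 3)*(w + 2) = w^4 - w^3 - 6*w^2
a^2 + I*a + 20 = (a - 4*I)*(a + 5*I)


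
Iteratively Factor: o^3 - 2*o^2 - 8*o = (o)*(o^2 - 2*o - 8) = o*(o + 2)*(o - 4)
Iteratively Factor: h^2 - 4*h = (h)*(h - 4)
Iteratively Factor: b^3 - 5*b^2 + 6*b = (b - 3)*(b^2 - 2*b) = b*(b - 3)*(b - 2)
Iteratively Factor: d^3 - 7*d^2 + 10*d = (d - 5)*(d^2 - 2*d) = d*(d - 5)*(d - 2)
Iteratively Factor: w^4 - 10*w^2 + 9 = (w + 1)*(w^3 - w^2 - 9*w + 9) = (w + 1)*(w + 3)*(w^2 - 4*w + 3) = (w - 1)*(w + 1)*(w + 3)*(w - 3)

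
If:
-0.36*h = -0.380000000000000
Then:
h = 1.06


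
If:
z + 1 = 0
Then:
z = -1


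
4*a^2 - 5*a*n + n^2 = (-4*a + n)*(-a + n)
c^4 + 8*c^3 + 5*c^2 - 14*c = c*(c - 1)*(c + 2)*(c + 7)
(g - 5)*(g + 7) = g^2 + 2*g - 35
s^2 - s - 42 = (s - 7)*(s + 6)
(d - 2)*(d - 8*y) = d^2 - 8*d*y - 2*d + 16*y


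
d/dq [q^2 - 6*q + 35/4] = 2*q - 6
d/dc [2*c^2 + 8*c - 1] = 4*c + 8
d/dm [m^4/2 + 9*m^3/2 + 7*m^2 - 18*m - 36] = 2*m^3 + 27*m^2/2 + 14*m - 18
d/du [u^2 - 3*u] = 2*u - 3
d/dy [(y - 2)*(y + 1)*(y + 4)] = 3*y^2 + 6*y - 6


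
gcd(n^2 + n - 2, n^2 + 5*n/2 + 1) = n + 2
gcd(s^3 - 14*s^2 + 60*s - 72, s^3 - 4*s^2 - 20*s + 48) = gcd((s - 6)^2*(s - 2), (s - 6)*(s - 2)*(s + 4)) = s^2 - 8*s + 12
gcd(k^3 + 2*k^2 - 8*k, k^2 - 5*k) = k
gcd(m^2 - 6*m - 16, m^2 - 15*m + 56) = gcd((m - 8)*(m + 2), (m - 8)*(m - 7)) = m - 8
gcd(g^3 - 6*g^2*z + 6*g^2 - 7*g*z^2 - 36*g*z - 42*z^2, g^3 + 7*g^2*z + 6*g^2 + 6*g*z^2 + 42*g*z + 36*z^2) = g^2 + g*z + 6*g + 6*z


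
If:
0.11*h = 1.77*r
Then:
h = 16.0909090909091*r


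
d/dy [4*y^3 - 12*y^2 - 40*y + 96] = 12*y^2 - 24*y - 40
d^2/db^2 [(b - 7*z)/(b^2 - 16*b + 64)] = 2*(b - 21*z + 16)/(b^4 - 32*b^3 + 384*b^2 - 2048*b + 4096)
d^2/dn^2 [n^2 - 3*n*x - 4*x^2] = 2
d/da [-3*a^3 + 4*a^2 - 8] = a*(8 - 9*a)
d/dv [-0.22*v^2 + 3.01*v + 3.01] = 3.01 - 0.44*v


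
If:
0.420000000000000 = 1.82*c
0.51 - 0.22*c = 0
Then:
No Solution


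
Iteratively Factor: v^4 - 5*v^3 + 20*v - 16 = (v - 2)*(v^3 - 3*v^2 - 6*v + 8) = (v - 4)*(v - 2)*(v^2 + v - 2) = (v - 4)*(v - 2)*(v + 2)*(v - 1)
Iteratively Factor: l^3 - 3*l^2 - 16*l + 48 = (l + 4)*(l^2 - 7*l + 12) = (l - 3)*(l + 4)*(l - 4)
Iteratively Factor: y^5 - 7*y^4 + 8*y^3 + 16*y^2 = (y + 1)*(y^4 - 8*y^3 + 16*y^2) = (y - 4)*(y + 1)*(y^3 - 4*y^2) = (y - 4)^2*(y + 1)*(y^2) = y*(y - 4)^2*(y + 1)*(y)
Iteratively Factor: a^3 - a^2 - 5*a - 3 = (a + 1)*(a^2 - 2*a - 3) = (a + 1)^2*(a - 3)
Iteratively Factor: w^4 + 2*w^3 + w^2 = (w)*(w^3 + 2*w^2 + w) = w^2*(w^2 + 2*w + 1) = w^2*(w + 1)*(w + 1)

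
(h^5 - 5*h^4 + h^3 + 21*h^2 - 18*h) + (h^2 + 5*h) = h^5 - 5*h^4 + h^3 + 22*h^2 - 13*h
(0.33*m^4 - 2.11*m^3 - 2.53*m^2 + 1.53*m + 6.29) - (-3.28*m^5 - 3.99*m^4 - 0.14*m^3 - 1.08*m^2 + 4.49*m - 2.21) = 3.28*m^5 + 4.32*m^4 - 1.97*m^3 - 1.45*m^2 - 2.96*m + 8.5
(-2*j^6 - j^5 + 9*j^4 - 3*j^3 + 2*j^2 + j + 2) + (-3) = -2*j^6 - j^5 + 9*j^4 - 3*j^3 + 2*j^2 + j - 1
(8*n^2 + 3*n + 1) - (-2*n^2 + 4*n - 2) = 10*n^2 - n + 3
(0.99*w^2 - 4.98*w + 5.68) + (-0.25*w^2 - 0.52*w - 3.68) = 0.74*w^2 - 5.5*w + 2.0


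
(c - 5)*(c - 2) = c^2 - 7*c + 10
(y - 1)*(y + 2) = y^2 + y - 2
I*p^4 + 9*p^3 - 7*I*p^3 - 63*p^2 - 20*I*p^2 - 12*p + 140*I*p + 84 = (p - 7)*(p - 6*I)*(p - 2*I)*(I*p + 1)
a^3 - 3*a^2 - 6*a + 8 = (a - 4)*(a - 1)*(a + 2)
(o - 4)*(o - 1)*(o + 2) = o^3 - 3*o^2 - 6*o + 8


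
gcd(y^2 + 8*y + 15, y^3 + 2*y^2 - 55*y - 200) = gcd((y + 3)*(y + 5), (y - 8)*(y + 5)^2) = y + 5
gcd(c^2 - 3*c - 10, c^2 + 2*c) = c + 2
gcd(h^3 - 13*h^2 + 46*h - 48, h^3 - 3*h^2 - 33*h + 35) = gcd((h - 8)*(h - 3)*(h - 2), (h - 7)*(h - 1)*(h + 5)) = 1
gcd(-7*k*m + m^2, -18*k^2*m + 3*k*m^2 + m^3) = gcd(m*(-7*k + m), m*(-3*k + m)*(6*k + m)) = m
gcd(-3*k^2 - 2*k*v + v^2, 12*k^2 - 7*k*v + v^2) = -3*k + v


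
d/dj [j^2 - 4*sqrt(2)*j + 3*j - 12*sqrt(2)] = 2*j - 4*sqrt(2) + 3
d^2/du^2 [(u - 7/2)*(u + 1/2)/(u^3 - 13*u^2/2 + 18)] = (16*u^6 - 144*u^5 + 768*u^4 - 2588*u^3 + 7251*u^2 - 15336*u + 1908)/(8*u^9 - 156*u^8 + 1014*u^7 - 1765*u^6 - 5616*u^5 + 18252*u^4 + 7776*u^3 - 50544*u^2 + 46656)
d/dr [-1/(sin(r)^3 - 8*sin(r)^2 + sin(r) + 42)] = (3*sin(r)^2 - 16*sin(r) + 1)*cos(r)/(sin(r)^3 - 8*sin(r)^2 + sin(r) + 42)^2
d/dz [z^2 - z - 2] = 2*z - 1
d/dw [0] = 0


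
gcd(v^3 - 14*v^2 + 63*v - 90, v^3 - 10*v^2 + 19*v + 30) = v^2 - 11*v + 30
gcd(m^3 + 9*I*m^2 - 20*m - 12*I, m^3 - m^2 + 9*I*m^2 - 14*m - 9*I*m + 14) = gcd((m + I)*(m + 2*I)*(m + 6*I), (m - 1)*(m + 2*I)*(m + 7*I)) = m + 2*I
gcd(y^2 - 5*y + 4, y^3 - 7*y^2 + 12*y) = y - 4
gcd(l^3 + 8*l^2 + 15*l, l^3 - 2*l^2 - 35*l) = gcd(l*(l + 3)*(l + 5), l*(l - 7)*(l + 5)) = l^2 + 5*l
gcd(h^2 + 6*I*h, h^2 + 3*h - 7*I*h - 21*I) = 1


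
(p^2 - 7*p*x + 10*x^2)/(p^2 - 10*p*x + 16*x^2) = (-p + 5*x)/(-p + 8*x)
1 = 1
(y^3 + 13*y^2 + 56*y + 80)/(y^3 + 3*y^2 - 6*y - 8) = (y^2 + 9*y + 20)/(y^2 - y - 2)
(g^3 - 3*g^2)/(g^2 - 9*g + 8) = g^2*(g - 3)/(g^2 - 9*g + 8)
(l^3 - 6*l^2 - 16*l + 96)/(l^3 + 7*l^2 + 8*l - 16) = (l^2 - 10*l + 24)/(l^2 + 3*l - 4)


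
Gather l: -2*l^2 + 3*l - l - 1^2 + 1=-2*l^2 + 2*l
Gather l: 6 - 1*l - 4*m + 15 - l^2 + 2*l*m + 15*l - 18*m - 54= -l^2 + l*(2*m + 14) - 22*m - 33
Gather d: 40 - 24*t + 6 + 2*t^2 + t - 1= 2*t^2 - 23*t + 45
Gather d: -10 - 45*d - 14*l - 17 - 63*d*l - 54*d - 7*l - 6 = d*(-63*l - 99) - 21*l - 33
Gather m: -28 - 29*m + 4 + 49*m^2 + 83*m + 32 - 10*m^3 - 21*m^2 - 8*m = -10*m^3 + 28*m^2 + 46*m + 8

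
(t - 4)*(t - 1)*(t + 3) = t^3 - 2*t^2 - 11*t + 12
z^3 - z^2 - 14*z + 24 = (z - 3)*(z - 2)*(z + 4)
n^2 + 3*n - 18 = (n - 3)*(n + 6)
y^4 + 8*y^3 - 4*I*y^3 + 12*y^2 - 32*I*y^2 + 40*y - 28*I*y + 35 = (y + 7)*(y - 5*I)*(-I*y + 1)*(I*y + I)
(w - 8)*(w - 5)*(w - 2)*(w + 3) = w^4 - 12*w^3 + 21*w^2 + 118*w - 240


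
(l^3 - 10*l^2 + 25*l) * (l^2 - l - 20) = l^5 - 11*l^4 + 15*l^3 + 175*l^2 - 500*l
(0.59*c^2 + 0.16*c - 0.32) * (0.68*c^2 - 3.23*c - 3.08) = 0.4012*c^4 - 1.7969*c^3 - 2.5516*c^2 + 0.5408*c + 0.9856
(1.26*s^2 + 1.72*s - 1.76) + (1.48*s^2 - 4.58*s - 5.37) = 2.74*s^2 - 2.86*s - 7.13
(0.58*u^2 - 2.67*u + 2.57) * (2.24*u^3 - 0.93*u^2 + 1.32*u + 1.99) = 1.2992*u^5 - 6.5202*u^4 + 9.0055*u^3 - 4.7603*u^2 - 1.9209*u + 5.1143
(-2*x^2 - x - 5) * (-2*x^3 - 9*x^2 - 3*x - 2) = 4*x^5 + 20*x^4 + 25*x^3 + 52*x^2 + 17*x + 10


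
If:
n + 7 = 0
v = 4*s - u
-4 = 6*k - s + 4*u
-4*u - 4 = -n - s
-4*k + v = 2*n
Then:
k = 7/6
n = -7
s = -29/9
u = -32/9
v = -28/3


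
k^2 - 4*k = k*(k - 4)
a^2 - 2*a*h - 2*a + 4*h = (a - 2)*(a - 2*h)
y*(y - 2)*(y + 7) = y^3 + 5*y^2 - 14*y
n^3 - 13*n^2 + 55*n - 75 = (n - 5)^2*(n - 3)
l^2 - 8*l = l*(l - 8)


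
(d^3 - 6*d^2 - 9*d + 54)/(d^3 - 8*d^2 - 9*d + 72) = (d - 6)/(d - 8)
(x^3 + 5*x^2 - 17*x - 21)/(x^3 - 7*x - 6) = (x + 7)/(x + 2)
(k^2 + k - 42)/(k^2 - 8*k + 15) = (k^2 + k - 42)/(k^2 - 8*k + 15)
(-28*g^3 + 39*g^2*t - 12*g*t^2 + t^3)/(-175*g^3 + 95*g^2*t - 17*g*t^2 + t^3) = (4*g^2 - 5*g*t + t^2)/(25*g^2 - 10*g*t + t^2)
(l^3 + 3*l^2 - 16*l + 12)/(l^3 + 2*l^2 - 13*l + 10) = (l + 6)/(l + 5)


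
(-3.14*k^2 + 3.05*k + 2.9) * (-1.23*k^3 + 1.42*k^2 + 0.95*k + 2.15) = 3.8622*k^5 - 8.2103*k^4 - 2.219*k^3 + 0.264499999999999*k^2 + 9.3125*k + 6.235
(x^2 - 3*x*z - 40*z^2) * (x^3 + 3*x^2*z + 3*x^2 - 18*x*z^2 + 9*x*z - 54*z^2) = x^5 + 3*x^4 - 67*x^3*z^2 - 66*x^2*z^3 - 201*x^2*z^2 + 720*x*z^4 - 198*x*z^3 + 2160*z^4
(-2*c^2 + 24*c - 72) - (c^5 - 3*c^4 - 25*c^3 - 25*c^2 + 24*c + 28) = -c^5 + 3*c^4 + 25*c^3 + 23*c^2 - 100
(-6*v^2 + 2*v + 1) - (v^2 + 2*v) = 1 - 7*v^2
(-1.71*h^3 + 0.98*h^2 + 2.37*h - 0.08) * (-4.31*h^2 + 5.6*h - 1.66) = 7.3701*h^5 - 13.7998*h^4 - 1.8881*h^3 + 11.99*h^2 - 4.3822*h + 0.1328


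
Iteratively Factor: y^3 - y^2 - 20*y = (y + 4)*(y^2 - 5*y) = y*(y + 4)*(y - 5)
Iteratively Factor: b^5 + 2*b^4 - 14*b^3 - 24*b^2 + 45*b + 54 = (b - 3)*(b^4 + 5*b^3 + b^2 - 21*b - 18) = (b - 3)*(b - 2)*(b^3 + 7*b^2 + 15*b + 9) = (b - 3)*(b - 2)*(b + 1)*(b^2 + 6*b + 9) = (b - 3)*(b - 2)*(b + 1)*(b + 3)*(b + 3)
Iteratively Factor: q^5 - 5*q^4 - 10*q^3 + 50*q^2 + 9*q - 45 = (q - 3)*(q^4 - 2*q^3 - 16*q^2 + 2*q + 15) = (q - 3)*(q - 1)*(q^3 - q^2 - 17*q - 15) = (q - 5)*(q - 3)*(q - 1)*(q^2 + 4*q + 3) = (q - 5)*(q - 3)*(q - 1)*(q + 1)*(q + 3)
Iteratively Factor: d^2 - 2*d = (d)*(d - 2)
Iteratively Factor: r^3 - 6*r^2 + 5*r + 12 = (r - 3)*(r^2 - 3*r - 4) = (r - 3)*(r + 1)*(r - 4)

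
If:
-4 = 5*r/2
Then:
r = -8/5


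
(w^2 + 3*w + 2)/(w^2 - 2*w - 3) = (w + 2)/(w - 3)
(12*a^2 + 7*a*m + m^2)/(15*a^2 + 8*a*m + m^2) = (4*a + m)/(5*a + m)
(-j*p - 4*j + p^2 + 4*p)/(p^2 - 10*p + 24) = (-j*p - 4*j + p^2 + 4*p)/(p^2 - 10*p + 24)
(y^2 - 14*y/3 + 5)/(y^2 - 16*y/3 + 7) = (3*y - 5)/(3*y - 7)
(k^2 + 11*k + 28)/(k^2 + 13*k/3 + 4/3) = 3*(k + 7)/(3*k + 1)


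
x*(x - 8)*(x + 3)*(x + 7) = x^4 + 2*x^3 - 59*x^2 - 168*x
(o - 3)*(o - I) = o^2 - 3*o - I*o + 3*I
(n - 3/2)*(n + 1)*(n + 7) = n^3 + 13*n^2/2 - 5*n - 21/2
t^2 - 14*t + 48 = (t - 8)*(t - 6)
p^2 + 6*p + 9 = (p + 3)^2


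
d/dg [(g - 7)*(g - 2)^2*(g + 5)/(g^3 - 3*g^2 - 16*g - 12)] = (g^6 - 6*g^5 - 7*g^4 - 120*g^3 + 1400*g^2 - 288*g - 3824)/(g^6 - 6*g^5 - 23*g^4 + 72*g^3 + 328*g^2 + 384*g + 144)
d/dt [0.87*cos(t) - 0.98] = -0.87*sin(t)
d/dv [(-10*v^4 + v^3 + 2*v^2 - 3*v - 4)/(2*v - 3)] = (-60*v^4 + 124*v^3 - 5*v^2 - 12*v + 17)/(4*v^2 - 12*v + 9)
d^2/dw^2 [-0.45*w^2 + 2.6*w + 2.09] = -0.900000000000000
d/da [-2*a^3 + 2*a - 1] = 2 - 6*a^2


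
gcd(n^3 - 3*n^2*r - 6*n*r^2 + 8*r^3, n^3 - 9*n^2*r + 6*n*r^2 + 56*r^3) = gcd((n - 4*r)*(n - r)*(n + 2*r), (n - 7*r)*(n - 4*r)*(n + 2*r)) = -n^2 + 2*n*r + 8*r^2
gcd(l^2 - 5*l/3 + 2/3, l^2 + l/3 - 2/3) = l - 2/3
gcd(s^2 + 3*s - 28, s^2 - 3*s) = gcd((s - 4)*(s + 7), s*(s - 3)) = 1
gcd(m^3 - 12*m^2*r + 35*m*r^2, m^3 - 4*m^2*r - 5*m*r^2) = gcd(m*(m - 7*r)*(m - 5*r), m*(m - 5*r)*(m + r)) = -m^2 + 5*m*r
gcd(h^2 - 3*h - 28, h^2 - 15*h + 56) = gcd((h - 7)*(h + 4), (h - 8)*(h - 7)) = h - 7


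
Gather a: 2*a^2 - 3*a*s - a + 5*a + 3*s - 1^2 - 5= 2*a^2 + a*(4 - 3*s) + 3*s - 6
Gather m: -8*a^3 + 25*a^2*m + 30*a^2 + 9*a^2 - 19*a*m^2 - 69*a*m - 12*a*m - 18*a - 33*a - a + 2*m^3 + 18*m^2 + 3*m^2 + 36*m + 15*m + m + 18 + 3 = -8*a^3 + 39*a^2 - 52*a + 2*m^3 + m^2*(21 - 19*a) + m*(25*a^2 - 81*a + 52) + 21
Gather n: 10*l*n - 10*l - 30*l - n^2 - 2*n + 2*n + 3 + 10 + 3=10*l*n - 40*l - n^2 + 16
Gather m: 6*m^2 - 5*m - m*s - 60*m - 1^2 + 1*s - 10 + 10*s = 6*m^2 + m*(-s - 65) + 11*s - 11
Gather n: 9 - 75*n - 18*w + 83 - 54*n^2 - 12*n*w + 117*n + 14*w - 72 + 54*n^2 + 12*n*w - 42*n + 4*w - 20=0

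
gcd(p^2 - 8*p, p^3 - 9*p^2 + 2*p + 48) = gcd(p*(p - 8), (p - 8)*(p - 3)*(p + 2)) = p - 8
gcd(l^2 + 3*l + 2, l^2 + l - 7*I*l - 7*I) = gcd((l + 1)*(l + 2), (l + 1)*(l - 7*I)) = l + 1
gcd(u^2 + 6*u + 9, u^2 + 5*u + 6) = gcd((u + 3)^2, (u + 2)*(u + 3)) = u + 3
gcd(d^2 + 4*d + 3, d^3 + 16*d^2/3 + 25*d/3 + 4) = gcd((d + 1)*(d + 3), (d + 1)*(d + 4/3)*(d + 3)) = d^2 + 4*d + 3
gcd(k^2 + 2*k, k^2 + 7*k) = k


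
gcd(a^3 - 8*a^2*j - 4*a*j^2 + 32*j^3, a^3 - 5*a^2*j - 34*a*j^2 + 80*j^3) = a^2 - 10*a*j + 16*j^2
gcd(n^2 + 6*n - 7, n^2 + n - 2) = n - 1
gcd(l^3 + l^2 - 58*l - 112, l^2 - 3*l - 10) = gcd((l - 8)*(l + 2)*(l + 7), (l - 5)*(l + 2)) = l + 2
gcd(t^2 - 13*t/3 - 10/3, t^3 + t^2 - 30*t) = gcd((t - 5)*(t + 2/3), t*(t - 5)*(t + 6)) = t - 5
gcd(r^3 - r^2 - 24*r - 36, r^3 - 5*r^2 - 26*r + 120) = r - 6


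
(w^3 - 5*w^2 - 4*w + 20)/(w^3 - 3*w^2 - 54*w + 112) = (w^2 - 3*w - 10)/(w^2 - w - 56)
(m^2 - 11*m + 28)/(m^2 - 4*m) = (m - 7)/m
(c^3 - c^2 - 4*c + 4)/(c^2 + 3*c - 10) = (c^2 + c - 2)/(c + 5)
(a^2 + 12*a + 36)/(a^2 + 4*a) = (a^2 + 12*a + 36)/(a*(a + 4))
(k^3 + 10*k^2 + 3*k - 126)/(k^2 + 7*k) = k + 3 - 18/k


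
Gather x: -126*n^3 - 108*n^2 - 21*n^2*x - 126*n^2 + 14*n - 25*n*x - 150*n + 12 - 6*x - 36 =-126*n^3 - 234*n^2 - 136*n + x*(-21*n^2 - 25*n - 6) - 24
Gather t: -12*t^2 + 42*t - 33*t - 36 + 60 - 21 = -12*t^2 + 9*t + 3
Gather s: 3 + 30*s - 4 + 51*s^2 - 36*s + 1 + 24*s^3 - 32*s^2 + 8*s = 24*s^3 + 19*s^2 + 2*s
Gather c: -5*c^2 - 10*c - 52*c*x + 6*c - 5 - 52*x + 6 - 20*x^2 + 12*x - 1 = -5*c^2 + c*(-52*x - 4) - 20*x^2 - 40*x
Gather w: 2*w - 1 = 2*w - 1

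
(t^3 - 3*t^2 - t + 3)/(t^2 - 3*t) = t - 1/t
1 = 1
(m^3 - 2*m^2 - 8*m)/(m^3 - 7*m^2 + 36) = m*(m - 4)/(m^2 - 9*m + 18)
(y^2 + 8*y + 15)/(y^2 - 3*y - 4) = (y^2 + 8*y + 15)/(y^2 - 3*y - 4)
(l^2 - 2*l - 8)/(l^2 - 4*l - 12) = (l - 4)/(l - 6)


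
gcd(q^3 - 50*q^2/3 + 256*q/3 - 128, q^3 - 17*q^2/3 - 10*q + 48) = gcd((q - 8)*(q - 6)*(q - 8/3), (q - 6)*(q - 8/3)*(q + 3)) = q^2 - 26*q/3 + 16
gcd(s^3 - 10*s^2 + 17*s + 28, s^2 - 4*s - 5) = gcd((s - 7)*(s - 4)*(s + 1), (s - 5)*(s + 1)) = s + 1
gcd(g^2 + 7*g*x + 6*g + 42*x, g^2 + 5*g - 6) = g + 6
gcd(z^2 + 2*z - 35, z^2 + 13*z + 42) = z + 7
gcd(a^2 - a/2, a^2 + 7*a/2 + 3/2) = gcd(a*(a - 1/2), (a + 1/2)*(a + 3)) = 1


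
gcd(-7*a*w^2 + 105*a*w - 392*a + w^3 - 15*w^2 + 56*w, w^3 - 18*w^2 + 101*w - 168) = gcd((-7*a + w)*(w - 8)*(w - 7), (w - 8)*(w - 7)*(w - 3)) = w^2 - 15*w + 56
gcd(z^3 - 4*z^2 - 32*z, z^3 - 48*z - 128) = z^2 - 4*z - 32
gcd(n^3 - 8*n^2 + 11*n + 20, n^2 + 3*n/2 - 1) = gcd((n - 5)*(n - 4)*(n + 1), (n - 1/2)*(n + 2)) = 1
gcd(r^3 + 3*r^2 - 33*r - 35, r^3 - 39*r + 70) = r^2 + 2*r - 35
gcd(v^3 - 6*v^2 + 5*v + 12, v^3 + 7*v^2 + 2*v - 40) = 1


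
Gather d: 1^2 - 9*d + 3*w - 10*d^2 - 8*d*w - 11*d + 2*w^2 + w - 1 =-10*d^2 + d*(-8*w - 20) + 2*w^2 + 4*w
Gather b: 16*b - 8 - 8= 16*b - 16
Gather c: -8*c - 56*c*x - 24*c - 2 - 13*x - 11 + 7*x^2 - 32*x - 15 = c*(-56*x - 32) + 7*x^2 - 45*x - 28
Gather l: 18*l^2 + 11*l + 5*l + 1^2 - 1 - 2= 18*l^2 + 16*l - 2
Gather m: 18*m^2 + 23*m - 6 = 18*m^2 + 23*m - 6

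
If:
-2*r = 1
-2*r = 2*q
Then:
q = 1/2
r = -1/2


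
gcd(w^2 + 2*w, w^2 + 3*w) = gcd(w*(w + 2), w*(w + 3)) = w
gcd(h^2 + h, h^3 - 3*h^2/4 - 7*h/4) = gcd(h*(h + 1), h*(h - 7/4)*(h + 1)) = h^2 + h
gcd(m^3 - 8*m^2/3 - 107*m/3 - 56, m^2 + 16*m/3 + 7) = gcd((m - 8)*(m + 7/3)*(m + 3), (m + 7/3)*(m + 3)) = m^2 + 16*m/3 + 7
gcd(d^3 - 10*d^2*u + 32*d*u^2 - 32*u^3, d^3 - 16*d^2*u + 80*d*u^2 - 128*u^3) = d^2 - 8*d*u + 16*u^2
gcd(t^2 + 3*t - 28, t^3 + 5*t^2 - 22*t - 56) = t^2 + 3*t - 28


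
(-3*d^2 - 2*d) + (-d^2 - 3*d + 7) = -4*d^2 - 5*d + 7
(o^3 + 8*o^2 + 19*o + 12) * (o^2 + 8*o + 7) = o^5 + 16*o^4 + 90*o^3 + 220*o^2 + 229*o + 84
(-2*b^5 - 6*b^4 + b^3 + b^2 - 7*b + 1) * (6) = -12*b^5 - 36*b^4 + 6*b^3 + 6*b^2 - 42*b + 6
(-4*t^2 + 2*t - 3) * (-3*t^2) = 12*t^4 - 6*t^3 + 9*t^2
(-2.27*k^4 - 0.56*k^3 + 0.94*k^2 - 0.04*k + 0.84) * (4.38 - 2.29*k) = 5.1983*k^5 - 8.6602*k^4 - 4.6054*k^3 + 4.2088*k^2 - 2.0988*k + 3.6792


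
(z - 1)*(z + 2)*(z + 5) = z^3 + 6*z^2 + 3*z - 10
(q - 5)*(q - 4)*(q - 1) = q^3 - 10*q^2 + 29*q - 20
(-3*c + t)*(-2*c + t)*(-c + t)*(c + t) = -6*c^4 + 5*c^3*t + 5*c^2*t^2 - 5*c*t^3 + t^4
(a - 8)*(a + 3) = a^2 - 5*a - 24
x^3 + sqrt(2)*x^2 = x^2*(x + sqrt(2))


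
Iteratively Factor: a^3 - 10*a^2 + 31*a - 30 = (a - 3)*(a^2 - 7*a + 10) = (a - 3)*(a - 2)*(a - 5)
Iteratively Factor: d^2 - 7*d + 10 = (d - 5)*(d - 2)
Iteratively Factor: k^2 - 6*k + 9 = (k - 3)*(k - 3)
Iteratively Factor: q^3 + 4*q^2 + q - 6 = (q - 1)*(q^2 + 5*q + 6) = (q - 1)*(q + 2)*(q + 3)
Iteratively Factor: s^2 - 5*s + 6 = (s - 2)*(s - 3)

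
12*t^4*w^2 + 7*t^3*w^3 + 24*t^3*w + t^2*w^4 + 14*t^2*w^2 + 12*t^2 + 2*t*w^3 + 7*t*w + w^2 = (3*t + w)*(4*t + w)*(t*w + 1)^2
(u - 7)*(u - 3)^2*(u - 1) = u^4 - 14*u^3 + 64*u^2 - 114*u + 63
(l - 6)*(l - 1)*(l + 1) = l^3 - 6*l^2 - l + 6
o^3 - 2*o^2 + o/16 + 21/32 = (o - 7/4)*(o - 3/4)*(o + 1/2)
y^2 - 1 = (y - 1)*(y + 1)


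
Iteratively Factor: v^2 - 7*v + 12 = (v - 4)*(v - 3)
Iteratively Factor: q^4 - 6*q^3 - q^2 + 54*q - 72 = (q + 3)*(q^3 - 9*q^2 + 26*q - 24) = (q - 2)*(q + 3)*(q^2 - 7*q + 12) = (q - 4)*(q - 2)*(q + 3)*(q - 3)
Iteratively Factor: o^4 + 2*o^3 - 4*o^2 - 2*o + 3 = (o + 3)*(o^3 - o^2 - o + 1) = (o - 1)*(o + 3)*(o^2 - 1) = (o - 1)^2*(o + 3)*(o + 1)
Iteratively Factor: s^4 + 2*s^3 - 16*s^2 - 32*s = (s)*(s^3 + 2*s^2 - 16*s - 32) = s*(s + 4)*(s^2 - 2*s - 8) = s*(s + 2)*(s + 4)*(s - 4)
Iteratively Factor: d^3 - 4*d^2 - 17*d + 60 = (d - 5)*(d^2 + d - 12) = (d - 5)*(d - 3)*(d + 4)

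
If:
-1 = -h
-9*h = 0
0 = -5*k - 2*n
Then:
No Solution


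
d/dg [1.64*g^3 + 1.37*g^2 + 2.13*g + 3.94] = 4.92*g^2 + 2.74*g + 2.13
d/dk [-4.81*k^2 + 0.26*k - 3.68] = 0.26 - 9.62*k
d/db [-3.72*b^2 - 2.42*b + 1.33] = -7.44*b - 2.42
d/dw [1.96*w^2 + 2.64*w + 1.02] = 3.92*w + 2.64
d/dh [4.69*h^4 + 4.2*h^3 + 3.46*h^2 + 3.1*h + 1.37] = 18.76*h^3 + 12.6*h^2 + 6.92*h + 3.1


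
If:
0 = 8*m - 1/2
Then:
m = 1/16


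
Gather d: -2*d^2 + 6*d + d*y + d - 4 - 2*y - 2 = -2*d^2 + d*(y + 7) - 2*y - 6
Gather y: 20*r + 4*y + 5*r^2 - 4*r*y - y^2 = 5*r^2 + 20*r - y^2 + y*(4 - 4*r)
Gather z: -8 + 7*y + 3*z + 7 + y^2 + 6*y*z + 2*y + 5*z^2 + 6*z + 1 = y^2 + 9*y + 5*z^2 + z*(6*y + 9)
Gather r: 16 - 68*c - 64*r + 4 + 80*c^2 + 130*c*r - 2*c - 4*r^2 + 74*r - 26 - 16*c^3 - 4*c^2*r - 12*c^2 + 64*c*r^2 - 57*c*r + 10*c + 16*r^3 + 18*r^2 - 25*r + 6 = -16*c^3 + 68*c^2 - 60*c + 16*r^3 + r^2*(64*c + 14) + r*(-4*c^2 + 73*c - 15)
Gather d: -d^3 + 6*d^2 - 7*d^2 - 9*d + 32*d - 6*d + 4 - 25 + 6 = -d^3 - d^2 + 17*d - 15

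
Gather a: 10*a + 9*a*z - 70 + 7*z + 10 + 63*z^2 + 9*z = a*(9*z + 10) + 63*z^2 + 16*z - 60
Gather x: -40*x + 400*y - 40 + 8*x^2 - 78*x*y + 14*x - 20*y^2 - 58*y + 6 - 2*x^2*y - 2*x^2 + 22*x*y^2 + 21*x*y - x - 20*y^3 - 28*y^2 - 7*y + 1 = x^2*(6 - 2*y) + x*(22*y^2 - 57*y - 27) - 20*y^3 - 48*y^2 + 335*y - 33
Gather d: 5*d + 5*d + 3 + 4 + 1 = 10*d + 8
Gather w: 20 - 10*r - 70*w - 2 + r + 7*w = -9*r - 63*w + 18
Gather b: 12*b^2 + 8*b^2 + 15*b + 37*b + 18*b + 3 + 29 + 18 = 20*b^2 + 70*b + 50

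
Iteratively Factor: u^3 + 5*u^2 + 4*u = (u + 1)*(u^2 + 4*u) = u*(u + 1)*(u + 4)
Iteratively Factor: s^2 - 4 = (s - 2)*(s + 2)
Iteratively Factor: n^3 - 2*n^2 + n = (n - 1)*(n^2 - n) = n*(n - 1)*(n - 1)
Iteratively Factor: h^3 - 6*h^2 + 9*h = (h)*(h^2 - 6*h + 9) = h*(h - 3)*(h - 3)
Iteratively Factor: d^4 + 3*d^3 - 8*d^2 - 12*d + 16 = (d - 2)*(d^3 + 5*d^2 + 2*d - 8) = (d - 2)*(d + 4)*(d^2 + d - 2) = (d - 2)*(d + 2)*(d + 4)*(d - 1)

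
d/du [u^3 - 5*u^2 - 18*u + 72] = 3*u^2 - 10*u - 18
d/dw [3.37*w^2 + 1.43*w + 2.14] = 6.74*w + 1.43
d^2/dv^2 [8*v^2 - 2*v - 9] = 16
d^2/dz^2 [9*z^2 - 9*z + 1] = 18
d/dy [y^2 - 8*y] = 2*y - 8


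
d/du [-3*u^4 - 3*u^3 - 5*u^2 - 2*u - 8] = -12*u^3 - 9*u^2 - 10*u - 2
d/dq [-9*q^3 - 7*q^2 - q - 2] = -27*q^2 - 14*q - 1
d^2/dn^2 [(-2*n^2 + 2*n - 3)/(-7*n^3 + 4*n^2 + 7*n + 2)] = 2*(98*n^6 - 294*n^5 + 1344*n^4 - 662*n^3 - 513*n^2 + 426*n + 159)/(343*n^9 - 588*n^8 - 693*n^7 + 818*n^6 + 1029*n^5 - 96*n^4 - 595*n^3 - 342*n^2 - 84*n - 8)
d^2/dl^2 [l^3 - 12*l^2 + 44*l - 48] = 6*l - 24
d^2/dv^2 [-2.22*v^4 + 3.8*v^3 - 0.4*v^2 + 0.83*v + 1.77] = -26.64*v^2 + 22.8*v - 0.8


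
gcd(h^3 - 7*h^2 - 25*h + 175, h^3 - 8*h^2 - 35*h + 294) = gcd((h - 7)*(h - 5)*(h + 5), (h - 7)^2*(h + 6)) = h - 7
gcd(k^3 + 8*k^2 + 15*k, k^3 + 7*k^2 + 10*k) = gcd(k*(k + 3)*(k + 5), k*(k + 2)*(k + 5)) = k^2 + 5*k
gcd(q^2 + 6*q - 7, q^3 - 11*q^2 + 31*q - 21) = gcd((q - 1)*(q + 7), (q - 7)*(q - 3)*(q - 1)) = q - 1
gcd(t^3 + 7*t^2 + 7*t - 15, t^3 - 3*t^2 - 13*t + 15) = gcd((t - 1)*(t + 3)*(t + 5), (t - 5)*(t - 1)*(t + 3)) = t^2 + 2*t - 3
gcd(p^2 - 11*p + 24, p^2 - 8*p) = p - 8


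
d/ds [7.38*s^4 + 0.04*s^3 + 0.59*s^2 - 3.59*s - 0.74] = 29.52*s^3 + 0.12*s^2 + 1.18*s - 3.59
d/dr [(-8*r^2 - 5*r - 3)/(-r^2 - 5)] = (-5*r^2 + 74*r + 25)/(r^4 + 10*r^2 + 25)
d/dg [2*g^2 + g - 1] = 4*g + 1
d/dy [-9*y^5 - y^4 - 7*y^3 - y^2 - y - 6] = -45*y^4 - 4*y^3 - 21*y^2 - 2*y - 1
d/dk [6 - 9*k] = -9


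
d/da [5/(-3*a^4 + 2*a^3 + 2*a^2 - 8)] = 10*a*(6*a^2 - 3*a - 2)/(3*a^4 - 2*a^3 - 2*a^2 + 8)^2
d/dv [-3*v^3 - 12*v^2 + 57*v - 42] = -9*v^2 - 24*v + 57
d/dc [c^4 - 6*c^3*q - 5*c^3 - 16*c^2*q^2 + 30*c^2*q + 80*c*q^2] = 4*c^3 - 18*c^2*q - 15*c^2 - 32*c*q^2 + 60*c*q + 80*q^2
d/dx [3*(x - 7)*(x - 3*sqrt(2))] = 6*x - 21 - 9*sqrt(2)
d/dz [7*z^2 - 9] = 14*z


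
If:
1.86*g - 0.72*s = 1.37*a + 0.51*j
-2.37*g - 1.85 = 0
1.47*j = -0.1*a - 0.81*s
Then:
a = -0.328748280605227*s - 1.08731526783866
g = -0.78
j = 0.0739670250230381 - 0.528656579550665*s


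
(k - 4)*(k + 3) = k^2 - k - 12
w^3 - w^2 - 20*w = w*(w - 5)*(w + 4)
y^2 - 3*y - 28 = (y - 7)*(y + 4)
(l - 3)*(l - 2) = l^2 - 5*l + 6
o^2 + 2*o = o*(o + 2)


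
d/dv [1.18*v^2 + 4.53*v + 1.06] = 2.36*v + 4.53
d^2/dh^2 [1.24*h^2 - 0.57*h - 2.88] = 2.48000000000000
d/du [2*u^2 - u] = 4*u - 1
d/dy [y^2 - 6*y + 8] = 2*y - 6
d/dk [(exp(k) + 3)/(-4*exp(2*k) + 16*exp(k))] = (exp(2*k) + 6*exp(k) - 12)*exp(-k)/(4*(exp(2*k) - 8*exp(k) + 16))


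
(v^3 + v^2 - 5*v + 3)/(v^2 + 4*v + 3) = (v^2 - 2*v + 1)/(v + 1)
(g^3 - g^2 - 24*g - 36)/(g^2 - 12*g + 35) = (g^3 - g^2 - 24*g - 36)/(g^2 - 12*g + 35)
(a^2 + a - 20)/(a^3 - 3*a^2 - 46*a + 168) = (a + 5)/(a^2 + a - 42)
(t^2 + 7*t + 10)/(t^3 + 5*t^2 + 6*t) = (t + 5)/(t*(t + 3))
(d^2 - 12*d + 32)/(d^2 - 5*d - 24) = (d - 4)/(d + 3)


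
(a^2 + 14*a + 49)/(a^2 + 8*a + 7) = (a + 7)/(a + 1)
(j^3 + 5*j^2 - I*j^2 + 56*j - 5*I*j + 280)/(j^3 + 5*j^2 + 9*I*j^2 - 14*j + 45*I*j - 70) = (j - 8*I)/(j + 2*I)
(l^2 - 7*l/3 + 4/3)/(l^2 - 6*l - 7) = (-3*l^2 + 7*l - 4)/(3*(-l^2 + 6*l + 7))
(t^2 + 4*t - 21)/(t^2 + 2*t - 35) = (t - 3)/(t - 5)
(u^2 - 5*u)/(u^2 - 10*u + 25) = u/(u - 5)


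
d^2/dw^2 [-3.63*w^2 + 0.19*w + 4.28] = -7.26000000000000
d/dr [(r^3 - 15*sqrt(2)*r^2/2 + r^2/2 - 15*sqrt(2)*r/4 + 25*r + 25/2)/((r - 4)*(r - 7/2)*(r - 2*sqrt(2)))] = (-64*r^4 + 44*sqrt(2)*r^4 - 176*r^3 + 300*sqrt(2)*r^3 - 1277*sqrt(2)*r^2 - 664*r^2 + 176*sqrt(2)*r + 8220*r - 7100*sqrt(2) + 280)/(2*(4*r^6 - 60*r^5 - 16*sqrt(2)*r^5 + 240*sqrt(2)*r^4 + 369*r^4 - 1348*sqrt(2)*r^3 - 1320*r^3 + 3480*r^2 + 3360*sqrt(2)*r^2 - 6720*r - 3136*sqrt(2)*r + 6272))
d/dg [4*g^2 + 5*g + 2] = 8*g + 5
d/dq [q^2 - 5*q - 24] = 2*q - 5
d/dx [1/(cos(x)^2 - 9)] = 2*sin(x)*cos(x)/(cos(x)^2 - 9)^2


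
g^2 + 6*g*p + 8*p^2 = (g + 2*p)*(g + 4*p)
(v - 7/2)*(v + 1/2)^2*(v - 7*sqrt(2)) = v^4 - 7*sqrt(2)*v^3 - 5*v^3/2 - 13*v^2/4 + 35*sqrt(2)*v^2/2 - 7*v/8 + 91*sqrt(2)*v/4 + 49*sqrt(2)/8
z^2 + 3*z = z*(z + 3)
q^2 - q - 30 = (q - 6)*(q + 5)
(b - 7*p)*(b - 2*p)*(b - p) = b^3 - 10*b^2*p + 23*b*p^2 - 14*p^3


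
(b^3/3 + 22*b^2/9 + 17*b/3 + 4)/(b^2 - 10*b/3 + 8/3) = (3*b^3 + 22*b^2 + 51*b + 36)/(3*(3*b^2 - 10*b + 8))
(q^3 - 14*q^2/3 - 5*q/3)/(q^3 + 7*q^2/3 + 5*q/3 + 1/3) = q*(q - 5)/(q^2 + 2*q + 1)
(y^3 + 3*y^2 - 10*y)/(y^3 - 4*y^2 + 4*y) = (y + 5)/(y - 2)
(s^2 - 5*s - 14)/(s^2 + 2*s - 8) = (s^2 - 5*s - 14)/(s^2 + 2*s - 8)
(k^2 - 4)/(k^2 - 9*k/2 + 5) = 2*(k + 2)/(2*k - 5)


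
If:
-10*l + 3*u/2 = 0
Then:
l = 3*u/20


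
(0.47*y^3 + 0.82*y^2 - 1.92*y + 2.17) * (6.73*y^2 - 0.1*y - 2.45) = 3.1631*y^5 + 5.4716*y^4 - 14.1551*y^3 + 12.7871*y^2 + 4.487*y - 5.3165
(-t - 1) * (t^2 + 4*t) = -t^3 - 5*t^2 - 4*t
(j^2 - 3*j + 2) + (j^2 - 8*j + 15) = 2*j^2 - 11*j + 17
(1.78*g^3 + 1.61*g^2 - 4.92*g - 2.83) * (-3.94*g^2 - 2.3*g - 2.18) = -7.0132*g^5 - 10.4374*g^4 + 11.8014*g^3 + 18.9564*g^2 + 17.2346*g + 6.1694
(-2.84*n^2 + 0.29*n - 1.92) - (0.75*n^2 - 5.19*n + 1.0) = -3.59*n^2 + 5.48*n - 2.92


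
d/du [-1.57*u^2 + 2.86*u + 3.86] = 2.86 - 3.14*u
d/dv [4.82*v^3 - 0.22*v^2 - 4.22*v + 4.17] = 14.46*v^2 - 0.44*v - 4.22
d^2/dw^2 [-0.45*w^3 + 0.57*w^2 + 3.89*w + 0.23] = 1.14 - 2.7*w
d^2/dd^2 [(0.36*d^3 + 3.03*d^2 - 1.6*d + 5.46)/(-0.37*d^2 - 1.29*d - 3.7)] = (5.55111512312578e-17*d^5 + 3.118046*d^3 + 10.093896*d^2 - 58.349148*d - 101.457492)/(0.050653*d^6 + 0.529803*d^5 + 3.366741*d^4 + 12.742749*d^3 + 33.66741*d^2 + 52.9803*d + 50.653)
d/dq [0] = 0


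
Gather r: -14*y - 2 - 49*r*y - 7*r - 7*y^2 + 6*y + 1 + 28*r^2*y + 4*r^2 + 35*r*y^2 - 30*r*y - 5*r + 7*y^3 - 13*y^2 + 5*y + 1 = r^2*(28*y + 4) + r*(35*y^2 - 79*y - 12) + 7*y^3 - 20*y^2 - 3*y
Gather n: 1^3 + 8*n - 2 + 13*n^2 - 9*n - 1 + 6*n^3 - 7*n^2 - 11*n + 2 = 6*n^3 + 6*n^2 - 12*n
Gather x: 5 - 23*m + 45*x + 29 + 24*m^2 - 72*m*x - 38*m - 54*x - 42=24*m^2 - 61*m + x*(-72*m - 9) - 8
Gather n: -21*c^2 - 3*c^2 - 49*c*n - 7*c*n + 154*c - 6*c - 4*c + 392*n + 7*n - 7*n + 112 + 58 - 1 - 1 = -24*c^2 + 144*c + n*(392 - 56*c) + 168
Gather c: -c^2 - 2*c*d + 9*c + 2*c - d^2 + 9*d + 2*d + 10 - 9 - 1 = -c^2 + c*(11 - 2*d) - d^2 + 11*d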